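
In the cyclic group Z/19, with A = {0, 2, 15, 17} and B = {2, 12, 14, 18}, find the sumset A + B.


Work in Z/19Z: reduce every sum a + b modulo 19.
Enumerate all 16 pairs:
a = 0: 0+2=2, 0+12=12, 0+14=14, 0+18=18
a = 2: 2+2=4, 2+12=14, 2+14=16, 2+18=1
a = 15: 15+2=17, 15+12=8, 15+14=10, 15+18=14
a = 17: 17+2=0, 17+12=10, 17+14=12, 17+18=16
Distinct residues collected: {0, 1, 2, 4, 8, 10, 12, 14, 16, 17, 18}
|A + B| = 11 (out of 19 total residues).

A + B = {0, 1, 2, 4, 8, 10, 12, 14, 16, 17, 18}


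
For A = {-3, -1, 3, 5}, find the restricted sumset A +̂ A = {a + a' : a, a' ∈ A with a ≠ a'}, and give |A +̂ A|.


Restricted sumset: A +̂ A = {a + a' : a ∈ A, a' ∈ A, a ≠ a'}.
Equivalently, take A + A and drop any sum 2a that is achievable ONLY as a + a for a ∈ A (i.e. sums representable only with equal summands).
Enumerate pairs (a, a') with a < a' (symmetric, so each unordered pair gives one sum; this covers all a ≠ a'):
  -3 + -1 = -4
  -3 + 3 = 0
  -3 + 5 = 2
  -1 + 3 = 2
  -1 + 5 = 4
  3 + 5 = 8
Collected distinct sums: {-4, 0, 2, 4, 8}
|A +̂ A| = 5
(Reference bound: |A +̂ A| ≥ 2|A| - 3 for |A| ≥ 2, with |A| = 4 giving ≥ 5.)

|A +̂ A| = 5


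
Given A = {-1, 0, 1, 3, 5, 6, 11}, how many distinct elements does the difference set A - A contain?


A - A = {a - a' : a, a' ∈ A}; |A| = 7.
Bounds: 2|A|-1 ≤ |A - A| ≤ |A|² - |A| + 1, i.e. 13 ≤ |A - A| ≤ 43.
Note: 0 ∈ A - A always (from a - a). The set is symmetric: if d ∈ A - A then -d ∈ A - A.
Enumerate nonzero differences d = a - a' with a > a' (then include -d):
Positive differences: {1, 2, 3, 4, 5, 6, 7, 8, 10, 11, 12}
Full difference set: {0} ∪ (positive diffs) ∪ (negative diffs).
|A - A| = 1 + 2·11 = 23 (matches direct enumeration: 23).

|A - A| = 23


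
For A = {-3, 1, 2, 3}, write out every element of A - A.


A - A = {a - a' : a, a' ∈ A}.
Compute a - a' for each ordered pair (a, a'):
a = -3: -3--3=0, -3-1=-4, -3-2=-5, -3-3=-6
a = 1: 1--3=4, 1-1=0, 1-2=-1, 1-3=-2
a = 2: 2--3=5, 2-1=1, 2-2=0, 2-3=-1
a = 3: 3--3=6, 3-1=2, 3-2=1, 3-3=0
Collecting distinct values (and noting 0 appears from a-a):
A - A = {-6, -5, -4, -2, -1, 0, 1, 2, 4, 5, 6}
|A - A| = 11

A - A = {-6, -5, -4, -2, -1, 0, 1, 2, 4, 5, 6}


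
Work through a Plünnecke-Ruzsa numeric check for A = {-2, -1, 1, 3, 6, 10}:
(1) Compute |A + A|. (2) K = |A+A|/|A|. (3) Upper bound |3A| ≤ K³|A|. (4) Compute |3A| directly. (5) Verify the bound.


|A| = 6.
Step 1: Compute A + A by enumerating all 36 pairs.
A + A = {-4, -3, -2, -1, 0, 1, 2, 4, 5, 6, 7, 8, 9, 11, 12, 13, 16, 20}, so |A + A| = 18.
Step 2: Doubling constant K = |A + A|/|A| = 18/6 = 18/6 ≈ 3.0000.
Step 3: Plünnecke-Ruzsa gives |3A| ≤ K³·|A| = (3.0000)³ · 6 ≈ 162.0000.
Step 4: Compute 3A = A + A + A directly by enumerating all triples (a,b,c) ∈ A³; |3A| = 31.
Step 5: Check 31 ≤ 162.0000? Yes ✓.

K = 18/6, Plünnecke-Ruzsa bound K³|A| ≈ 162.0000, |3A| = 31, inequality holds.


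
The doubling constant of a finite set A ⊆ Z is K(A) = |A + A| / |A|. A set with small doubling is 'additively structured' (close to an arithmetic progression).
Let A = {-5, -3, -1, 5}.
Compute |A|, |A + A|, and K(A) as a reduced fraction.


|A| = 4.
Compute A + A by enumerating all 16 pairs.
A + A = {-10, -8, -6, -4, -2, 0, 2, 4, 10}, so |A + A| = 9.
K = |A + A| / |A| = 9/4 (already in lowest terms) ≈ 2.2500.
Reference: AP of size 4 gives K = 7/4 ≈ 1.7500; a fully generic set of size 4 gives K ≈ 2.5000.

|A| = 4, |A + A| = 9, K = 9/4.


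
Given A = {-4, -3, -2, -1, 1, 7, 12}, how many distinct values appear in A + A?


A + A = {a + a' : a, a' ∈ A}; |A| = 7.
General bounds: 2|A| - 1 ≤ |A + A| ≤ |A|(|A|+1)/2, i.e. 13 ≤ |A + A| ≤ 28.
Lower bound 2|A|-1 is attained iff A is an arithmetic progression.
Enumerate sums a + a' for a ≤ a' (symmetric, so this suffices):
a = -4: -4+-4=-8, -4+-3=-7, -4+-2=-6, -4+-1=-5, -4+1=-3, -4+7=3, -4+12=8
a = -3: -3+-3=-6, -3+-2=-5, -3+-1=-4, -3+1=-2, -3+7=4, -3+12=9
a = -2: -2+-2=-4, -2+-1=-3, -2+1=-1, -2+7=5, -2+12=10
a = -1: -1+-1=-2, -1+1=0, -1+7=6, -1+12=11
a = 1: 1+1=2, 1+7=8, 1+12=13
a = 7: 7+7=14, 7+12=19
a = 12: 12+12=24
Distinct sums: {-8, -7, -6, -5, -4, -3, -2, -1, 0, 2, 3, 4, 5, 6, 8, 9, 10, 11, 13, 14, 19, 24}
|A + A| = 22

|A + A| = 22


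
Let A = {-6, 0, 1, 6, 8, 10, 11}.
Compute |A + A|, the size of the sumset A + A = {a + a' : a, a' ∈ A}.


A + A = {a + a' : a, a' ∈ A}; |A| = 7.
General bounds: 2|A| - 1 ≤ |A + A| ≤ |A|(|A|+1)/2, i.e. 13 ≤ |A + A| ≤ 28.
Lower bound 2|A|-1 is attained iff A is an arithmetic progression.
Enumerate sums a + a' for a ≤ a' (symmetric, so this suffices):
a = -6: -6+-6=-12, -6+0=-6, -6+1=-5, -6+6=0, -6+8=2, -6+10=4, -6+11=5
a = 0: 0+0=0, 0+1=1, 0+6=6, 0+8=8, 0+10=10, 0+11=11
a = 1: 1+1=2, 1+6=7, 1+8=9, 1+10=11, 1+11=12
a = 6: 6+6=12, 6+8=14, 6+10=16, 6+11=17
a = 8: 8+8=16, 8+10=18, 8+11=19
a = 10: 10+10=20, 10+11=21
a = 11: 11+11=22
Distinct sums: {-12, -6, -5, 0, 1, 2, 4, 5, 6, 7, 8, 9, 10, 11, 12, 14, 16, 17, 18, 19, 20, 21, 22}
|A + A| = 23

|A + A| = 23


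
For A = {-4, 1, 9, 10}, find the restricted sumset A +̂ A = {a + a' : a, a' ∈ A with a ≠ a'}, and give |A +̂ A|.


Restricted sumset: A +̂ A = {a + a' : a ∈ A, a' ∈ A, a ≠ a'}.
Equivalently, take A + A and drop any sum 2a that is achievable ONLY as a + a for a ∈ A (i.e. sums representable only with equal summands).
Enumerate pairs (a, a') with a < a' (symmetric, so each unordered pair gives one sum; this covers all a ≠ a'):
  -4 + 1 = -3
  -4 + 9 = 5
  -4 + 10 = 6
  1 + 9 = 10
  1 + 10 = 11
  9 + 10 = 19
Collected distinct sums: {-3, 5, 6, 10, 11, 19}
|A +̂ A| = 6
(Reference bound: |A +̂ A| ≥ 2|A| - 3 for |A| ≥ 2, with |A| = 4 giving ≥ 5.)

|A +̂ A| = 6


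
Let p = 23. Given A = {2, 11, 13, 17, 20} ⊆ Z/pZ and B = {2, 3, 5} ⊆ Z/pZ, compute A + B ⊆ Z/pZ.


Work in Z/23Z: reduce every sum a + b modulo 23.
Enumerate all 15 pairs:
a = 2: 2+2=4, 2+3=5, 2+5=7
a = 11: 11+2=13, 11+3=14, 11+5=16
a = 13: 13+2=15, 13+3=16, 13+5=18
a = 17: 17+2=19, 17+3=20, 17+5=22
a = 20: 20+2=22, 20+3=0, 20+5=2
Distinct residues collected: {0, 2, 4, 5, 7, 13, 14, 15, 16, 18, 19, 20, 22}
|A + B| = 13 (out of 23 total residues).

A + B = {0, 2, 4, 5, 7, 13, 14, 15, 16, 18, 19, 20, 22}


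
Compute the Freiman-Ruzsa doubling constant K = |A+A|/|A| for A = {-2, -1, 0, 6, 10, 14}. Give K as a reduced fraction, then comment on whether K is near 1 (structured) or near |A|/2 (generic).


|A| = 6.
Compute A + A by enumerating all 36 pairs.
A + A = {-4, -3, -2, -1, 0, 4, 5, 6, 8, 9, 10, 12, 13, 14, 16, 20, 24, 28}, so |A + A| = 18.
K = |A + A| / |A| = 18/6 = 3/1 ≈ 3.0000.
Reference: AP of size 6 gives K = 11/6 ≈ 1.8333; a fully generic set of size 6 gives K ≈ 3.5000.

|A| = 6, |A + A| = 18, K = 18/6 = 3/1.


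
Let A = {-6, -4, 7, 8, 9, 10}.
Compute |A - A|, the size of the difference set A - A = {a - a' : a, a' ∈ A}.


A - A = {a - a' : a, a' ∈ A}; |A| = 6.
Bounds: 2|A|-1 ≤ |A - A| ≤ |A|² - |A| + 1, i.e. 11 ≤ |A - A| ≤ 31.
Note: 0 ∈ A - A always (from a - a). The set is symmetric: if d ∈ A - A then -d ∈ A - A.
Enumerate nonzero differences d = a - a' with a > a' (then include -d):
Positive differences: {1, 2, 3, 11, 12, 13, 14, 15, 16}
Full difference set: {0} ∪ (positive diffs) ∪ (negative diffs).
|A - A| = 1 + 2·9 = 19 (matches direct enumeration: 19).

|A - A| = 19


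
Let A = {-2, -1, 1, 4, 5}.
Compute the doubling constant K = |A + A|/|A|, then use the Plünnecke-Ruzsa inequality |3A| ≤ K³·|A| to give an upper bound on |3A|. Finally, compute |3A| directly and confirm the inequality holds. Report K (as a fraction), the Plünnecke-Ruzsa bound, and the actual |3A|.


|A| = 5.
Step 1: Compute A + A by enumerating all 25 pairs.
A + A = {-4, -3, -2, -1, 0, 2, 3, 4, 5, 6, 8, 9, 10}, so |A + A| = 13.
Step 2: Doubling constant K = |A + A|/|A| = 13/5 = 13/5 ≈ 2.6000.
Step 3: Plünnecke-Ruzsa gives |3A| ≤ K³·|A| = (2.6000)³ · 5 ≈ 87.8800.
Step 4: Compute 3A = A + A + A directly by enumerating all triples (a,b,c) ∈ A³; |3A| = 22.
Step 5: Check 22 ≤ 87.8800? Yes ✓.

K = 13/5, Plünnecke-Ruzsa bound K³|A| ≈ 87.8800, |3A| = 22, inequality holds.


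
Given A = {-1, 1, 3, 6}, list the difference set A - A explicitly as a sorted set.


A - A = {a - a' : a, a' ∈ A}.
Compute a - a' for each ordered pair (a, a'):
a = -1: -1--1=0, -1-1=-2, -1-3=-4, -1-6=-7
a = 1: 1--1=2, 1-1=0, 1-3=-2, 1-6=-5
a = 3: 3--1=4, 3-1=2, 3-3=0, 3-6=-3
a = 6: 6--1=7, 6-1=5, 6-3=3, 6-6=0
Collecting distinct values (and noting 0 appears from a-a):
A - A = {-7, -5, -4, -3, -2, 0, 2, 3, 4, 5, 7}
|A - A| = 11

A - A = {-7, -5, -4, -3, -2, 0, 2, 3, 4, 5, 7}


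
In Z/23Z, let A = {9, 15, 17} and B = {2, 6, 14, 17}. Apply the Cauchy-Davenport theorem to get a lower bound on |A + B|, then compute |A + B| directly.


Cauchy-Davenport: |A + B| ≥ min(p, |A| + |B| - 1) for A, B nonempty in Z/pZ.
|A| = 3, |B| = 4, p = 23.
CD lower bound = min(23, 3 + 4 - 1) = min(23, 6) = 6.
Compute A + B mod 23 directly:
a = 9: 9+2=11, 9+6=15, 9+14=0, 9+17=3
a = 15: 15+2=17, 15+6=21, 15+14=6, 15+17=9
a = 17: 17+2=19, 17+6=0, 17+14=8, 17+17=11
A + B = {0, 3, 6, 8, 9, 11, 15, 17, 19, 21}, so |A + B| = 10.
Verify: 10 ≥ 6? Yes ✓.

CD lower bound = 6, actual |A + B| = 10.


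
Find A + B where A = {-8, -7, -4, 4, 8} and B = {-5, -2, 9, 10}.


A + B = {a + b : a ∈ A, b ∈ B}.
Enumerate all |A|·|B| = 5·4 = 20 pairs (a, b) and collect distinct sums.
a = -8: -8+-5=-13, -8+-2=-10, -8+9=1, -8+10=2
a = -7: -7+-5=-12, -7+-2=-9, -7+9=2, -7+10=3
a = -4: -4+-5=-9, -4+-2=-6, -4+9=5, -4+10=6
a = 4: 4+-5=-1, 4+-2=2, 4+9=13, 4+10=14
a = 8: 8+-5=3, 8+-2=6, 8+9=17, 8+10=18
Collecting distinct sums: A + B = {-13, -12, -10, -9, -6, -1, 1, 2, 3, 5, 6, 13, 14, 17, 18}
|A + B| = 15

A + B = {-13, -12, -10, -9, -6, -1, 1, 2, 3, 5, 6, 13, 14, 17, 18}


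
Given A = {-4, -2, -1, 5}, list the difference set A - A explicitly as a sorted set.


A - A = {a - a' : a, a' ∈ A}.
Compute a - a' for each ordered pair (a, a'):
a = -4: -4--4=0, -4--2=-2, -4--1=-3, -4-5=-9
a = -2: -2--4=2, -2--2=0, -2--1=-1, -2-5=-7
a = -1: -1--4=3, -1--2=1, -1--1=0, -1-5=-6
a = 5: 5--4=9, 5--2=7, 5--1=6, 5-5=0
Collecting distinct values (and noting 0 appears from a-a):
A - A = {-9, -7, -6, -3, -2, -1, 0, 1, 2, 3, 6, 7, 9}
|A - A| = 13

A - A = {-9, -7, -6, -3, -2, -1, 0, 1, 2, 3, 6, 7, 9}


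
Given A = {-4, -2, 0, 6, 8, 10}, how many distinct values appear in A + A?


A + A = {a + a' : a, a' ∈ A}; |A| = 6.
General bounds: 2|A| - 1 ≤ |A + A| ≤ |A|(|A|+1)/2, i.e. 11 ≤ |A + A| ≤ 21.
Lower bound 2|A|-1 is attained iff A is an arithmetic progression.
Enumerate sums a + a' for a ≤ a' (symmetric, so this suffices):
a = -4: -4+-4=-8, -4+-2=-6, -4+0=-4, -4+6=2, -4+8=4, -4+10=6
a = -2: -2+-2=-4, -2+0=-2, -2+6=4, -2+8=6, -2+10=8
a = 0: 0+0=0, 0+6=6, 0+8=8, 0+10=10
a = 6: 6+6=12, 6+8=14, 6+10=16
a = 8: 8+8=16, 8+10=18
a = 10: 10+10=20
Distinct sums: {-8, -6, -4, -2, 0, 2, 4, 6, 8, 10, 12, 14, 16, 18, 20}
|A + A| = 15

|A + A| = 15


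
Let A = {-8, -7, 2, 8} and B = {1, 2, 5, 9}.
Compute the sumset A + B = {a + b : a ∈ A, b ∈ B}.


A + B = {a + b : a ∈ A, b ∈ B}.
Enumerate all |A|·|B| = 4·4 = 16 pairs (a, b) and collect distinct sums.
a = -8: -8+1=-7, -8+2=-6, -8+5=-3, -8+9=1
a = -7: -7+1=-6, -7+2=-5, -7+5=-2, -7+9=2
a = 2: 2+1=3, 2+2=4, 2+5=7, 2+9=11
a = 8: 8+1=9, 8+2=10, 8+5=13, 8+9=17
Collecting distinct sums: A + B = {-7, -6, -5, -3, -2, 1, 2, 3, 4, 7, 9, 10, 11, 13, 17}
|A + B| = 15

A + B = {-7, -6, -5, -3, -2, 1, 2, 3, 4, 7, 9, 10, 11, 13, 17}


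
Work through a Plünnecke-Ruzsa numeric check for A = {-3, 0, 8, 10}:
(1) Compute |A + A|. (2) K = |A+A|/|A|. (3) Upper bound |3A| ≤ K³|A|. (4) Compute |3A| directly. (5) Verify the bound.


|A| = 4.
Step 1: Compute A + A by enumerating all 16 pairs.
A + A = {-6, -3, 0, 5, 7, 8, 10, 16, 18, 20}, so |A + A| = 10.
Step 2: Doubling constant K = |A + A|/|A| = 10/4 = 10/4 ≈ 2.5000.
Step 3: Plünnecke-Ruzsa gives |3A| ≤ K³·|A| = (2.5000)³ · 4 ≈ 62.5000.
Step 4: Compute 3A = A + A + A directly by enumerating all triples (a,b,c) ∈ A³; |3A| = 20.
Step 5: Check 20 ≤ 62.5000? Yes ✓.

K = 10/4, Plünnecke-Ruzsa bound K³|A| ≈ 62.5000, |3A| = 20, inequality holds.


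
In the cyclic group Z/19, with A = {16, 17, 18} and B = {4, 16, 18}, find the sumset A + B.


Work in Z/19Z: reduce every sum a + b modulo 19.
Enumerate all 9 pairs:
a = 16: 16+4=1, 16+16=13, 16+18=15
a = 17: 17+4=2, 17+16=14, 17+18=16
a = 18: 18+4=3, 18+16=15, 18+18=17
Distinct residues collected: {1, 2, 3, 13, 14, 15, 16, 17}
|A + B| = 8 (out of 19 total residues).

A + B = {1, 2, 3, 13, 14, 15, 16, 17}


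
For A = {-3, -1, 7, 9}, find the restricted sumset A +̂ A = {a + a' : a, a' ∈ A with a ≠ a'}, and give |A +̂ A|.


Restricted sumset: A +̂ A = {a + a' : a ∈ A, a' ∈ A, a ≠ a'}.
Equivalently, take A + A and drop any sum 2a that is achievable ONLY as a + a for a ∈ A (i.e. sums representable only with equal summands).
Enumerate pairs (a, a') with a < a' (symmetric, so each unordered pair gives one sum; this covers all a ≠ a'):
  -3 + -1 = -4
  -3 + 7 = 4
  -3 + 9 = 6
  -1 + 7 = 6
  -1 + 9 = 8
  7 + 9 = 16
Collected distinct sums: {-4, 4, 6, 8, 16}
|A +̂ A| = 5
(Reference bound: |A +̂ A| ≥ 2|A| - 3 for |A| ≥ 2, with |A| = 4 giving ≥ 5.)

|A +̂ A| = 5


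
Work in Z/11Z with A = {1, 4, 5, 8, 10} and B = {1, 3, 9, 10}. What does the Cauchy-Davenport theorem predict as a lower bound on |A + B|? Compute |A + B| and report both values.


Cauchy-Davenport: |A + B| ≥ min(p, |A| + |B| - 1) for A, B nonempty in Z/pZ.
|A| = 5, |B| = 4, p = 11.
CD lower bound = min(11, 5 + 4 - 1) = min(11, 8) = 8.
Compute A + B mod 11 directly:
a = 1: 1+1=2, 1+3=4, 1+9=10, 1+10=0
a = 4: 4+1=5, 4+3=7, 4+9=2, 4+10=3
a = 5: 5+1=6, 5+3=8, 5+9=3, 5+10=4
a = 8: 8+1=9, 8+3=0, 8+9=6, 8+10=7
a = 10: 10+1=0, 10+3=2, 10+9=8, 10+10=9
A + B = {0, 2, 3, 4, 5, 6, 7, 8, 9, 10}, so |A + B| = 10.
Verify: 10 ≥ 8? Yes ✓.

CD lower bound = 8, actual |A + B| = 10.


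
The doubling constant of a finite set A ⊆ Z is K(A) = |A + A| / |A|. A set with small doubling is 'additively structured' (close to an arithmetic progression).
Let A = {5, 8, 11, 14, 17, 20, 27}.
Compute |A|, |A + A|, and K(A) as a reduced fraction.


|A| = 7.
Compute A + A by enumerating all 49 pairs.
A + A = {10, 13, 16, 19, 22, 25, 28, 31, 32, 34, 35, 37, 38, 40, 41, 44, 47, 54}, so |A + A| = 18.
K = |A + A| / |A| = 18/7 (already in lowest terms) ≈ 2.5714.
Reference: AP of size 7 gives K = 13/7 ≈ 1.8571; a fully generic set of size 7 gives K ≈ 4.0000.

|A| = 7, |A + A| = 18, K = 18/7.


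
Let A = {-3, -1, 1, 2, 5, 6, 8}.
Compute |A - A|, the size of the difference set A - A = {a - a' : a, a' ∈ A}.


A - A = {a - a' : a, a' ∈ A}; |A| = 7.
Bounds: 2|A|-1 ≤ |A - A| ≤ |A|² - |A| + 1, i.e. 13 ≤ |A - A| ≤ 43.
Note: 0 ∈ A - A always (from a - a). The set is symmetric: if d ∈ A - A then -d ∈ A - A.
Enumerate nonzero differences d = a - a' with a > a' (then include -d):
Positive differences: {1, 2, 3, 4, 5, 6, 7, 8, 9, 11}
Full difference set: {0} ∪ (positive diffs) ∪ (negative diffs).
|A - A| = 1 + 2·10 = 21 (matches direct enumeration: 21).

|A - A| = 21


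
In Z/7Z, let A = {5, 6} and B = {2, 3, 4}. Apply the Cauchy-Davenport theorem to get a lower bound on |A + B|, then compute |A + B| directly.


Cauchy-Davenport: |A + B| ≥ min(p, |A| + |B| - 1) for A, B nonempty in Z/pZ.
|A| = 2, |B| = 3, p = 7.
CD lower bound = min(7, 2 + 3 - 1) = min(7, 4) = 4.
Compute A + B mod 7 directly:
a = 5: 5+2=0, 5+3=1, 5+4=2
a = 6: 6+2=1, 6+3=2, 6+4=3
A + B = {0, 1, 2, 3}, so |A + B| = 4.
Verify: 4 ≥ 4? Yes ✓.

CD lower bound = 4, actual |A + B| = 4.


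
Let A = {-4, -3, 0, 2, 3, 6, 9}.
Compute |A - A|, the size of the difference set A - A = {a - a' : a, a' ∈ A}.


A - A = {a - a' : a, a' ∈ A}; |A| = 7.
Bounds: 2|A|-1 ≤ |A - A| ≤ |A|² - |A| + 1, i.e. 13 ≤ |A - A| ≤ 43.
Note: 0 ∈ A - A always (from a - a). The set is symmetric: if d ∈ A - A then -d ∈ A - A.
Enumerate nonzero differences d = a - a' with a > a' (then include -d):
Positive differences: {1, 2, 3, 4, 5, 6, 7, 9, 10, 12, 13}
Full difference set: {0} ∪ (positive diffs) ∪ (negative diffs).
|A - A| = 1 + 2·11 = 23 (matches direct enumeration: 23).

|A - A| = 23


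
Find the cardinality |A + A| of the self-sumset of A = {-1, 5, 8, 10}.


A + A = {a + a' : a, a' ∈ A}; |A| = 4.
General bounds: 2|A| - 1 ≤ |A + A| ≤ |A|(|A|+1)/2, i.e. 7 ≤ |A + A| ≤ 10.
Lower bound 2|A|-1 is attained iff A is an arithmetic progression.
Enumerate sums a + a' for a ≤ a' (symmetric, so this suffices):
a = -1: -1+-1=-2, -1+5=4, -1+8=7, -1+10=9
a = 5: 5+5=10, 5+8=13, 5+10=15
a = 8: 8+8=16, 8+10=18
a = 10: 10+10=20
Distinct sums: {-2, 4, 7, 9, 10, 13, 15, 16, 18, 20}
|A + A| = 10

|A + A| = 10


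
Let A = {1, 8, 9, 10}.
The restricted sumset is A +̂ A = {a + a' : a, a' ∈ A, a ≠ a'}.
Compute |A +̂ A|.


Restricted sumset: A +̂ A = {a + a' : a ∈ A, a' ∈ A, a ≠ a'}.
Equivalently, take A + A and drop any sum 2a that is achievable ONLY as a + a for a ∈ A (i.e. sums representable only with equal summands).
Enumerate pairs (a, a') with a < a' (symmetric, so each unordered pair gives one sum; this covers all a ≠ a'):
  1 + 8 = 9
  1 + 9 = 10
  1 + 10 = 11
  8 + 9 = 17
  8 + 10 = 18
  9 + 10 = 19
Collected distinct sums: {9, 10, 11, 17, 18, 19}
|A +̂ A| = 6
(Reference bound: |A +̂ A| ≥ 2|A| - 3 for |A| ≥ 2, with |A| = 4 giving ≥ 5.)

|A +̂ A| = 6


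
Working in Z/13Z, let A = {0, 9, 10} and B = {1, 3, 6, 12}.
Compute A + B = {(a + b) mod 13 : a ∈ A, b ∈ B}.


Work in Z/13Z: reduce every sum a + b modulo 13.
Enumerate all 12 pairs:
a = 0: 0+1=1, 0+3=3, 0+6=6, 0+12=12
a = 9: 9+1=10, 9+3=12, 9+6=2, 9+12=8
a = 10: 10+1=11, 10+3=0, 10+6=3, 10+12=9
Distinct residues collected: {0, 1, 2, 3, 6, 8, 9, 10, 11, 12}
|A + B| = 10 (out of 13 total residues).

A + B = {0, 1, 2, 3, 6, 8, 9, 10, 11, 12}


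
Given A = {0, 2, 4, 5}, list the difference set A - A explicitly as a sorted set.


A - A = {a - a' : a, a' ∈ A}.
Compute a - a' for each ordered pair (a, a'):
a = 0: 0-0=0, 0-2=-2, 0-4=-4, 0-5=-5
a = 2: 2-0=2, 2-2=0, 2-4=-2, 2-5=-3
a = 4: 4-0=4, 4-2=2, 4-4=0, 4-5=-1
a = 5: 5-0=5, 5-2=3, 5-4=1, 5-5=0
Collecting distinct values (and noting 0 appears from a-a):
A - A = {-5, -4, -3, -2, -1, 0, 1, 2, 3, 4, 5}
|A - A| = 11

A - A = {-5, -4, -3, -2, -1, 0, 1, 2, 3, 4, 5}


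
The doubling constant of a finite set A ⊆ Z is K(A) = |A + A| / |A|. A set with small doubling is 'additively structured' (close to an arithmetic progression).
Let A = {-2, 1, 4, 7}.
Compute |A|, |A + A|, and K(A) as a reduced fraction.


|A| = 4.
Compute A + A by enumerating all 16 pairs.
A + A = {-4, -1, 2, 5, 8, 11, 14}, so |A + A| = 7.
K = |A + A| / |A| = 7/4 (already in lowest terms) ≈ 1.7500.
Reference: AP of size 4 gives K = 7/4 ≈ 1.7500; a fully generic set of size 4 gives K ≈ 2.5000.

|A| = 4, |A + A| = 7, K = 7/4.


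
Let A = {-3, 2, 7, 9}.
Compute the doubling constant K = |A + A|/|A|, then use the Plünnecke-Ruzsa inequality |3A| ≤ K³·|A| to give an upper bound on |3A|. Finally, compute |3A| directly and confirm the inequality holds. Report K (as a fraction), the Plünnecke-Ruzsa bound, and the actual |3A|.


|A| = 4.
Step 1: Compute A + A by enumerating all 16 pairs.
A + A = {-6, -1, 4, 6, 9, 11, 14, 16, 18}, so |A + A| = 9.
Step 2: Doubling constant K = |A + A|/|A| = 9/4 = 9/4 ≈ 2.2500.
Step 3: Plünnecke-Ruzsa gives |3A| ≤ K³·|A| = (2.2500)³ · 4 ≈ 45.5625.
Step 4: Compute 3A = A + A + A directly by enumerating all triples (a,b,c) ∈ A³; |3A| = 16.
Step 5: Check 16 ≤ 45.5625? Yes ✓.

K = 9/4, Plünnecke-Ruzsa bound K³|A| ≈ 45.5625, |3A| = 16, inequality holds.


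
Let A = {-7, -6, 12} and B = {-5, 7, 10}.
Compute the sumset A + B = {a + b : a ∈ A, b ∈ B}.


A + B = {a + b : a ∈ A, b ∈ B}.
Enumerate all |A|·|B| = 3·3 = 9 pairs (a, b) and collect distinct sums.
a = -7: -7+-5=-12, -7+7=0, -7+10=3
a = -6: -6+-5=-11, -6+7=1, -6+10=4
a = 12: 12+-5=7, 12+7=19, 12+10=22
Collecting distinct sums: A + B = {-12, -11, 0, 1, 3, 4, 7, 19, 22}
|A + B| = 9

A + B = {-12, -11, 0, 1, 3, 4, 7, 19, 22}


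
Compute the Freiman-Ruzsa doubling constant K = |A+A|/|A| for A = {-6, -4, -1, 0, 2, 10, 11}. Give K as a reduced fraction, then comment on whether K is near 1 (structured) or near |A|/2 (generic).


|A| = 7.
Compute A + A by enumerating all 49 pairs.
A + A = {-12, -10, -8, -7, -6, -5, -4, -2, -1, 0, 1, 2, 4, 5, 6, 7, 9, 10, 11, 12, 13, 20, 21, 22}, so |A + A| = 24.
K = |A + A| / |A| = 24/7 (already in lowest terms) ≈ 3.4286.
Reference: AP of size 7 gives K = 13/7 ≈ 1.8571; a fully generic set of size 7 gives K ≈ 4.0000.

|A| = 7, |A + A| = 24, K = 24/7.


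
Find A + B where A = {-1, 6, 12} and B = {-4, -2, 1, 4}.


A + B = {a + b : a ∈ A, b ∈ B}.
Enumerate all |A|·|B| = 3·4 = 12 pairs (a, b) and collect distinct sums.
a = -1: -1+-4=-5, -1+-2=-3, -1+1=0, -1+4=3
a = 6: 6+-4=2, 6+-2=4, 6+1=7, 6+4=10
a = 12: 12+-4=8, 12+-2=10, 12+1=13, 12+4=16
Collecting distinct sums: A + B = {-5, -3, 0, 2, 3, 4, 7, 8, 10, 13, 16}
|A + B| = 11

A + B = {-5, -3, 0, 2, 3, 4, 7, 8, 10, 13, 16}


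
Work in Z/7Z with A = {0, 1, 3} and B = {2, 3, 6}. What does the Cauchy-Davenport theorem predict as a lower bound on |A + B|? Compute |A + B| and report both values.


Cauchy-Davenport: |A + B| ≥ min(p, |A| + |B| - 1) for A, B nonempty in Z/pZ.
|A| = 3, |B| = 3, p = 7.
CD lower bound = min(7, 3 + 3 - 1) = min(7, 5) = 5.
Compute A + B mod 7 directly:
a = 0: 0+2=2, 0+3=3, 0+6=6
a = 1: 1+2=3, 1+3=4, 1+6=0
a = 3: 3+2=5, 3+3=6, 3+6=2
A + B = {0, 2, 3, 4, 5, 6}, so |A + B| = 6.
Verify: 6 ≥ 5? Yes ✓.

CD lower bound = 5, actual |A + B| = 6.


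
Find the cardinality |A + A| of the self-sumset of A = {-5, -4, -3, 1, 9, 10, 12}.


A + A = {a + a' : a, a' ∈ A}; |A| = 7.
General bounds: 2|A| - 1 ≤ |A + A| ≤ |A|(|A|+1)/2, i.e. 13 ≤ |A + A| ≤ 28.
Lower bound 2|A|-1 is attained iff A is an arithmetic progression.
Enumerate sums a + a' for a ≤ a' (symmetric, so this suffices):
a = -5: -5+-5=-10, -5+-4=-9, -5+-3=-8, -5+1=-4, -5+9=4, -5+10=5, -5+12=7
a = -4: -4+-4=-8, -4+-3=-7, -4+1=-3, -4+9=5, -4+10=6, -4+12=8
a = -3: -3+-3=-6, -3+1=-2, -3+9=6, -3+10=7, -3+12=9
a = 1: 1+1=2, 1+9=10, 1+10=11, 1+12=13
a = 9: 9+9=18, 9+10=19, 9+12=21
a = 10: 10+10=20, 10+12=22
a = 12: 12+12=24
Distinct sums: {-10, -9, -8, -7, -6, -4, -3, -2, 2, 4, 5, 6, 7, 8, 9, 10, 11, 13, 18, 19, 20, 21, 22, 24}
|A + A| = 24

|A + A| = 24


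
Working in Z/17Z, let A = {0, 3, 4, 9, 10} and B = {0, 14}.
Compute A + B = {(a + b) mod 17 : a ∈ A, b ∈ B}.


Work in Z/17Z: reduce every sum a + b modulo 17.
Enumerate all 10 pairs:
a = 0: 0+0=0, 0+14=14
a = 3: 3+0=3, 3+14=0
a = 4: 4+0=4, 4+14=1
a = 9: 9+0=9, 9+14=6
a = 10: 10+0=10, 10+14=7
Distinct residues collected: {0, 1, 3, 4, 6, 7, 9, 10, 14}
|A + B| = 9 (out of 17 total residues).

A + B = {0, 1, 3, 4, 6, 7, 9, 10, 14}


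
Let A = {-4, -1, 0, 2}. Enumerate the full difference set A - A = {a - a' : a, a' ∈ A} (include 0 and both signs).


A - A = {a - a' : a, a' ∈ A}.
Compute a - a' for each ordered pair (a, a'):
a = -4: -4--4=0, -4--1=-3, -4-0=-4, -4-2=-6
a = -1: -1--4=3, -1--1=0, -1-0=-1, -1-2=-3
a = 0: 0--4=4, 0--1=1, 0-0=0, 0-2=-2
a = 2: 2--4=6, 2--1=3, 2-0=2, 2-2=0
Collecting distinct values (and noting 0 appears from a-a):
A - A = {-6, -4, -3, -2, -1, 0, 1, 2, 3, 4, 6}
|A - A| = 11

A - A = {-6, -4, -3, -2, -1, 0, 1, 2, 3, 4, 6}


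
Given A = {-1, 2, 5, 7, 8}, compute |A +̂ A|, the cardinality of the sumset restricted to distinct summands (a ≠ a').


Restricted sumset: A +̂ A = {a + a' : a ∈ A, a' ∈ A, a ≠ a'}.
Equivalently, take A + A and drop any sum 2a that is achievable ONLY as a + a for a ∈ A (i.e. sums representable only with equal summands).
Enumerate pairs (a, a') with a < a' (symmetric, so each unordered pair gives one sum; this covers all a ≠ a'):
  -1 + 2 = 1
  -1 + 5 = 4
  -1 + 7 = 6
  -1 + 8 = 7
  2 + 5 = 7
  2 + 7 = 9
  2 + 8 = 10
  5 + 7 = 12
  5 + 8 = 13
  7 + 8 = 15
Collected distinct sums: {1, 4, 6, 7, 9, 10, 12, 13, 15}
|A +̂ A| = 9
(Reference bound: |A +̂ A| ≥ 2|A| - 3 for |A| ≥ 2, with |A| = 5 giving ≥ 7.)

|A +̂ A| = 9


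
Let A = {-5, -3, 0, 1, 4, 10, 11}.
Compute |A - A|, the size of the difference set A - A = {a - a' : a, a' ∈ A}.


A - A = {a - a' : a, a' ∈ A}; |A| = 7.
Bounds: 2|A|-1 ≤ |A - A| ≤ |A|² - |A| + 1, i.e. 13 ≤ |A - A| ≤ 43.
Note: 0 ∈ A - A always (from a - a). The set is symmetric: if d ∈ A - A then -d ∈ A - A.
Enumerate nonzero differences d = a - a' with a > a' (then include -d):
Positive differences: {1, 2, 3, 4, 5, 6, 7, 9, 10, 11, 13, 14, 15, 16}
Full difference set: {0} ∪ (positive diffs) ∪ (negative diffs).
|A - A| = 1 + 2·14 = 29 (matches direct enumeration: 29).

|A - A| = 29


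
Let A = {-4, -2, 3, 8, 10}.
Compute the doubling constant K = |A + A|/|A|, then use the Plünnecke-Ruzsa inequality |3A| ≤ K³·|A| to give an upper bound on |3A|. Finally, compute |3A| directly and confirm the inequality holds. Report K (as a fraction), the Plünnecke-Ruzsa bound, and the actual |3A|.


|A| = 5.
Step 1: Compute A + A by enumerating all 25 pairs.
A + A = {-8, -6, -4, -1, 1, 4, 6, 8, 11, 13, 16, 18, 20}, so |A + A| = 13.
Step 2: Doubling constant K = |A + A|/|A| = 13/5 = 13/5 ≈ 2.6000.
Step 3: Plünnecke-Ruzsa gives |3A| ≤ K³·|A| = (2.6000)³ · 5 ≈ 87.8800.
Step 4: Compute 3A = A + A + A directly by enumerating all triples (a,b,c) ∈ A³; |3A| = 25.
Step 5: Check 25 ≤ 87.8800? Yes ✓.

K = 13/5, Plünnecke-Ruzsa bound K³|A| ≈ 87.8800, |3A| = 25, inequality holds.


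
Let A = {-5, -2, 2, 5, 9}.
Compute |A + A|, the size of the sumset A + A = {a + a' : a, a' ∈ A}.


A + A = {a + a' : a, a' ∈ A}; |A| = 5.
General bounds: 2|A| - 1 ≤ |A + A| ≤ |A|(|A|+1)/2, i.e. 9 ≤ |A + A| ≤ 15.
Lower bound 2|A|-1 is attained iff A is an arithmetic progression.
Enumerate sums a + a' for a ≤ a' (symmetric, so this suffices):
a = -5: -5+-5=-10, -5+-2=-7, -5+2=-3, -5+5=0, -5+9=4
a = -2: -2+-2=-4, -2+2=0, -2+5=3, -2+9=7
a = 2: 2+2=4, 2+5=7, 2+9=11
a = 5: 5+5=10, 5+9=14
a = 9: 9+9=18
Distinct sums: {-10, -7, -4, -3, 0, 3, 4, 7, 10, 11, 14, 18}
|A + A| = 12

|A + A| = 12


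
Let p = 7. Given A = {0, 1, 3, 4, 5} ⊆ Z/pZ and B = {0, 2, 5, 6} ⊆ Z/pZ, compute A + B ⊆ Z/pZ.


Work in Z/7Z: reduce every sum a + b modulo 7.
Enumerate all 20 pairs:
a = 0: 0+0=0, 0+2=2, 0+5=5, 0+6=6
a = 1: 1+0=1, 1+2=3, 1+5=6, 1+6=0
a = 3: 3+0=3, 3+2=5, 3+5=1, 3+6=2
a = 4: 4+0=4, 4+2=6, 4+5=2, 4+6=3
a = 5: 5+0=5, 5+2=0, 5+5=3, 5+6=4
Distinct residues collected: {0, 1, 2, 3, 4, 5, 6}
|A + B| = 7 (out of 7 total residues).

A + B = {0, 1, 2, 3, 4, 5, 6}


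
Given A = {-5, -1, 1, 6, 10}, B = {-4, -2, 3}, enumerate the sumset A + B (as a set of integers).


A + B = {a + b : a ∈ A, b ∈ B}.
Enumerate all |A|·|B| = 5·3 = 15 pairs (a, b) and collect distinct sums.
a = -5: -5+-4=-9, -5+-2=-7, -5+3=-2
a = -1: -1+-4=-5, -1+-2=-3, -1+3=2
a = 1: 1+-4=-3, 1+-2=-1, 1+3=4
a = 6: 6+-4=2, 6+-2=4, 6+3=9
a = 10: 10+-4=6, 10+-2=8, 10+3=13
Collecting distinct sums: A + B = {-9, -7, -5, -3, -2, -1, 2, 4, 6, 8, 9, 13}
|A + B| = 12

A + B = {-9, -7, -5, -3, -2, -1, 2, 4, 6, 8, 9, 13}


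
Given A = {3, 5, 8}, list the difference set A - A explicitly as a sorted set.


A - A = {a - a' : a, a' ∈ A}.
Compute a - a' for each ordered pair (a, a'):
a = 3: 3-3=0, 3-5=-2, 3-8=-5
a = 5: 5-3=2, 5-5=0, 5-8=-3
a = 8: 8-3=5, 8-5=3, 8-8=0
Collecting distinct values (and noting 0 appears from a-a):
A - A = {-5, -3, -2, 0, 2, 3, 5}
|A - A| = 7

A - A = {-5, -3, -2, 0, 2, 3, 5}


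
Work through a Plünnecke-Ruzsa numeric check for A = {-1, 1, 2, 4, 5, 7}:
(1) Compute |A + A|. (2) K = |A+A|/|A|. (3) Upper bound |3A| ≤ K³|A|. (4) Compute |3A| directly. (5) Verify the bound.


|A| = 6.
Step 1: Compute A + A by enumerating all 36 pairs.
A + A = {-2, 0, 1, 2, 3, 4, 5, 6, 7, 8, 9, 10, 11, 12, 14}, so |A + A| = 15.
Step 2: Doubling constant K = |A + A|/|A| = 15/6 = 15/6 ≈ 2.5000.
Step 3: Plünnecke-Ruzsa gives |3A| ≤ K³·|A| = (2.5000)³ · 6 ≈ 93.7500.
Step 4: Compute 3A = A + A + A directly by enumerating all triples (a,b,c) ∈ A³; |3A| = 23.
Step 5: Check 23 ≤ 93.7500? Yes ✓.

K = 15/6, Plünnecke-Ruzsa bound K³|A| ≈ 93.7500, |3A| = 23, inequality holds.


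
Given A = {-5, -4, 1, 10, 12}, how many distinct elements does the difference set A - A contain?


A - A = {a - a' : a, a' ∈ A}; |A| = 5.
Bounds: 2|A|-1 ≤ |A - A| ≤ |A|² - |A| + 1, i.e. 9 ≤ |A - A| ≤ 21.
Note: 0 ∈ A - A always (from a - a). The set is symmetric: if d ∈ A - A then -d ∈ A - A.
Enumerate nonzero differences d = a - a' with a > a' (then include -d):
Positive differences: {1, 2, 5, 6, 9, 11, 14, 15, 16, 17}
Full difference set: {0} ∪ (positive diffs) ∪ (negative diffs).
|A - A| = 1 + 2·10 = 21 (matches direct enumeration: 21).

|A - A| = 21


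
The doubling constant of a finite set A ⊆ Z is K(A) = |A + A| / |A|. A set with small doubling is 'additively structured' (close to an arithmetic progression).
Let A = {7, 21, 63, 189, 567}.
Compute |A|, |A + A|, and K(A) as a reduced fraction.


|A| = 5.
Compute A + A by enumerating all 25 pairs.
A + A = {14, 28, 42, 70, 84, 126, 196, 210, 252, 378, 574, 588, 630, 756, 1134}, so |A + A| = 15.
K = |A + A| / |A| = 15/5 = 3/1 ≈ 3.0000.
Reference: AP of size 5 gives K = 9/5 ≈ 1.8000; a fully generic set of size 5 gives K ≈ 3.0000.

|A| = 5, |A + A| = 15, K = 15/5 = 3/1.


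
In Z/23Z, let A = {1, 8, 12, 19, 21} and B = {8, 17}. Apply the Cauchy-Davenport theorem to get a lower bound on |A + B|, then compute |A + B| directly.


Cauchy-Davenport: |A + B| ≥ min(p, |A| + |B| - 1) for A, B nonempty in Z/pZ.
|A| = 5, |B| = 2, p = 23.
CD lower bound = min(23, 5 + 2 - 1) = min(23, 6) = 6.
Compute A + B mod 23 directly:
a = 1: 1+8=9, 1+17=18
a = 8: 8+8=16, 8+17=2
a = 12: 12+8=20, 12+17=6
a = 19: 19+8=4, 19+17=13
a = 21: 21+8=6, 21+17=15
A + B = {2, 4, 6, 9, 13, 15, 16, 18, 20}, so |A + B| = 9.
Verify: 9 ≥ 6? Yes ✓.

CD lower bound = 6, actual |A + B| = 9.


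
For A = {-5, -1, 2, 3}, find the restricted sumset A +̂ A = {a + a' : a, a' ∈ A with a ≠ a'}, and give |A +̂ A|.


Restricted sumset: A +̂ A = {a + a' : a ∈ A, a' ∈ A, a ≠ a'}.
Equivalently, take A + A and drop any sum 2a that is achievable ONLY as a + a for a ∈ A (i.e. sums representable only with equal summands).
Enumerate pairs (a, a') with a < a' (symmetric, so each unordered pair gives one sum; this covers all a ≠ a'):
  -5 + -1 = -6
  -5 + 2 = -3
  -5 + 3 = -2
  -1 + 2 = 1
  -1 + 3 = 2
  2 + 3 = 5
Collected distinct sums: {-6, -3, -2, 1, 2, 5}
|A +̂ A| = 6
(Reference bound: |A +̂ A| ≥ 2|A| - 3 for |A| ≥ 2, with |A| = 4 giving ≥ 5.)

|A +̂ A| = 6


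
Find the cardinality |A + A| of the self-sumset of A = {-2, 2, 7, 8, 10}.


A + A = {a + a' : a, a' ∈ A}; |A| = 5.
General bounds: 2|A| - 1 ≤ |A + A| ≤ |A|(|A|+1)/2, i.e. 9 ≤ |A + A| ≤ 15.
Lower bound 2|A|-1 is attained iff A is an arithmetic progression.
Enumerate sums a + a' for a ≤ a' (symmetric, so this suffices):
a = -2: -2+-2=-4, -2+2=0, -2+7=5, -2+8=6, -2+10=8
a = 2: 2+2=4, 2+7=9, 2+8=10, 2+10=12
a = 7: 7+7=14, 7+8=15, 7+10=17
a = 8: 8+8=16, 8+10=18
a = 10: 10+10=20
Distinct sums: {-4, 0, 4, 5, 6, 8, 9, 10, 12, 14, 15, 16, 17, 18, 20}
|A + A| = 15

|A + A| = 15


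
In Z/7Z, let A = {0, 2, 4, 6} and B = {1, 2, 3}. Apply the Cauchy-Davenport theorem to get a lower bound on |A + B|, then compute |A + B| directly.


Cauchy-Davenport: |A + B| ≥ min(p, |A| + |B| - 1) for A, B nonempty in Z/pZ.
|A| = 4, |B| = 3, p = 7.
CD lower bound = min(7, 4 + 3 - 1) = min(7, 6) = 6.
Compute A + B mod 7 directly:
a = 0: 0+1=1, 0+2=2, 0+3=3
a = 2: 2+1=3, 2+2=4, 2+3=5
a = 4: 4+1=5, 4+2=6, 4+3=0
a = 6: 6+1=0, 6+2=1, 6+3=2
A + B = {0, 1, 2, 3, 4, 5, 6}, so |A + B| = 7.
Verify: 7 ≥ 6? Yes ✓.

CD lower bound = 6, actual |A + B| = 7.


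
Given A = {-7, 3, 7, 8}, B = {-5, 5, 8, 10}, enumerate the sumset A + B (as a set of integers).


A + B = {a + b : a ∈ A, b ∈ B}.
Enumerate all |A|·|B| = 4·4 = 16 pairs (a, b) and collect distinct sums.
a = -7: -7+-5=-12, -7+5=-2, -7+8=1, -7+10=3
a = 3: 3+-5=-2, 3+5=8, 3+8=11, 3+10=13
a = 7: 7+-5=2, 7+5=12, 7+8=15, 7+10=17
a = 8: 8+-5=3, 8+5=13, 8+8=16, 8+10=18
Collecting distinct sums: A + B = {-12, -2, 1, 2, 3, 8, 11, 12, 13, 15, 16, 17, 18}
|A + B| = 13

A + B = {-12, -2, 1, 2, 3, 8, 11, 12, 13, 15, 16, 17, 18}


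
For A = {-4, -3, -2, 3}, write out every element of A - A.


A - A = {a - a' : a, a' ∈ A}.
Compute a - a' for each ordered pair (a, a'):
a = -4: -4--4=0, -4--3=-1, -4--2=-2, -4-3=-7
a = -3: -3--4=1, -3--3=0, -3--2=-1, -3-3=-6
a = -2: -2--4=2, -2--3=1, -2--2=0, -2-3=-5
a = 3: 3--4=7, 3--3=6, 3--2=5, 3-3=0
Collecting distinct values (and noting 0 appears from a-a):
A - A = {-7, -6, -5, -2, -1, 0, 1, 2, 5, 6, 7}
|A - A| = 11

A - A = {-7, -6, -5, -2, -1, 0, 1, 2, 5, 6, 7}


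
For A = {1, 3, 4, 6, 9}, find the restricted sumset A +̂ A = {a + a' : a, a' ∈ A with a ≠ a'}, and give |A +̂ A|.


Restricted sumset: A +̂ A = {a + a' : a ∈ A, a' ∈ A, a ≠ a'}.
Equivalently, take A + A and drop any sum 2a that is achievable ONLY as a + a for a ∈ A (i.e. sums representable only with equal summands).
Enumerate pairs (a, a') with a < a' (symmetric, so each unordered pair gives one sum; this covers all a ≠ a'):
  1 + 3 = 4
  1 + 4 = 5
  1 + 6 = 7
  1 + 9 = 10
  3 + 4 = 7
  3 + 6 = 9
  3 + 9 = 12
  4 + 6 = 10
  4 + 9 = 13
  6 + 9 = 15
Collected distinct sums: {4, 5, 7, 9, 10, 12, 13, 15}
|A +̂ A| = 8
(Reference bound: |A +̂ A| ≥ 2|A| - 3 for |A| ≥ 2, with |A| = 5 giving ≥ 7.)

|A +̂ A| = 8


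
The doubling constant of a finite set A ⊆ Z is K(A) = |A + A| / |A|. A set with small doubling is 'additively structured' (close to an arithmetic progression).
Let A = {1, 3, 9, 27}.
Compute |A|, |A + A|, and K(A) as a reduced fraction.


|A| = 4.
Compute A + A by enumerating all 16 pairs.
A + A = {2, 4, 6, 10, 12, 18, 28, 30, 36, 54}, so |A + A| = 10.
K = |A + A| / |A| = 10/4 = 5/2 ≈ 2.5000.
Reference: AP of size 4 gives K = 7/4 ≈ 1.7500; a fully generic set of size 4 gives K ≈ 2.5000.

|A| = 4, |A + A| = 10, K = 10/4 = 5/2.


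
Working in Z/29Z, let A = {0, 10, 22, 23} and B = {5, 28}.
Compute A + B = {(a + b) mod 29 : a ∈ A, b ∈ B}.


Work in Z/29Z: reduce every sum a + b modulo 29.
Enumerate all 8 pairs:
a = 0: 0+5=5, 0+28=28
a = 10: 10+5=15, 10+28=9
a = 22: 22+5=27, 22+28=21
a = 23: 23+5=28, 23+28=22
Distinct residues collected: {5, 9, 15, 21, 22, 27, 28}
|A + B| = 7 (out of 29 total residues).

A + B = {5, 9, 15, 21, 22, 27, 28}


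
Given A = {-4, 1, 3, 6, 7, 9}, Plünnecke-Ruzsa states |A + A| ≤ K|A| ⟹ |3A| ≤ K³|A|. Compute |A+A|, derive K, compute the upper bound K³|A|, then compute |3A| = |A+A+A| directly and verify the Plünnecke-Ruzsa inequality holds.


|A| = 6.
Step 1: Compute A + A by enumerating all 36 pairs.
A + A = {-8, -3, -1, 2, 3, 4, 5, 6, 7, 8, 9, 10, 12, 13, 14, 15, 16, 18}, so |A + A| = 18.
Step 2: Doubling constant K = |A + A|/|A| = 18/6 = 18/6 ≈ 3.0000.
Step 3: Plünnecke-Ruzsa gives |3A| ≤ K³·|A| = (3.0000)³ · 6 ≈ 162.0000.
Step 4: Compute 3A = A + A + A directly by enumerating all triples (a,b,c) ∈ A³; |3A| = 32.
Step 5: Check 32 ≤ 162.0000? Yes ✓.

K = 18/6, Plünnecke-Ruzsa bound K³|A| ≈ 162.0000, |3A| = 32, inequality holds.


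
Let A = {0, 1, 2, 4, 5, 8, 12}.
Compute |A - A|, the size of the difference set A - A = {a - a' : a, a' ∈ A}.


A - A = {a - a' : a, a' ∈ A}; |A| = 7.
Bounds: 2|A|-1 ≤ |A - A| ≤ |A|² - |A| + 1, i.e. 13 ≤ |A - A| ≤ 43.
Note: 0 ∈ A - A always (from a - a). The set is symmetric: if d ∈ A - A then -d ∈ A - A.
Enumerate nonzero differences d = a - a' with a > a' (then include -d):
Positive differences: {1, 2, 3, 4, 5, 6, 7, 8, 10, 11, 12}
Full difference set: {0} ∪ (positive diffs) ∪ (negative diffs).
|A - A| = 1 + 2·11 = 23 (matches direct enumeration: 23).

|A - A| = 23


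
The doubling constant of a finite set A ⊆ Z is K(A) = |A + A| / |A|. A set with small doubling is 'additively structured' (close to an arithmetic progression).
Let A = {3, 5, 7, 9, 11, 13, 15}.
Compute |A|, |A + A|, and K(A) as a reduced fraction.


|A| = 7.
Compute A + A by enumerating all 49 pairs.
A + A = {6, 8, 10, 12, 14, 16, 18, 20, 22, 24, 26, 28, 30}, so |A + A| = 13.
K = |A + A| / |A| = 13/7 (already in lowest terms) ≈ 1.8571.
Reference: AP of size 7 gives K = 13/7 ≈ 1.8571; a fully generic set of size 7 gives K ≈ 4.0000.

|A| = 7, |A + A| = 13, K = 13/7.


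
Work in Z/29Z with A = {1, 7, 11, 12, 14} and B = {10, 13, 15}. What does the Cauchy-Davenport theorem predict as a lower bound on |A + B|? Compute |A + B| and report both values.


Cauchy-Davenport: |A + B| ≥ min(p, |A| + |B| - 1) for A, B nonempty in Z/pZ.
|A| = 5, |B| = 3, p = 29.
CD lower bound = min(29, 5 + 3 - 1) = min(29, 7) = 7.
Compute A + B mod 29 directly:
a = 1: 1+10=11, 1+13=14, 1+15=16
a = 7: 7+10=17, 7+13=20, 7+15=22
a = 11: 11+10=21, 11+13=24, 11+15=26
a = 12: 12+10=22, 12+13=25, 12+15=27
a = 14: 14+10=24, 14+13=27, 14+15=0
A + B = {0, 11, 14, 16, 17, 20, 21, 22, 24, 25, 26, 27}, so |A + B| = 12.
Verify: 12 ≥ 7? Yes ✓.

CD lower bound = 7, actual |A + B| = 12.


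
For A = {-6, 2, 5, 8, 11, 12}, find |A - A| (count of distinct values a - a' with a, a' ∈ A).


A - A = {a - a' : a, a' ∈ A}; |A| = 6.
Bounds: 2|A|-1 ≤ |A - A| ≤ |A|² - |A| + 1, i.e. 11 ≤ |A - A| ≤ 31.
Note: 0 ∈ A - A always (from a - a). The set is symmetric: if d ∈ A - A then -d ∈ A - A.
Enumerate nonzero differences d = a - a' with a > a' (then include -d):
Positive differences: {1, 3, 4, 6, 7, 8, 9, 10, 11, 14, 17, 18}
Full difference set: {0} ∪ (positive diffs) ∪ (negative diffs).
|A - A| = 1 + 2·12 = 25 (matches direct enumeration: 25).

|A - A| = 25


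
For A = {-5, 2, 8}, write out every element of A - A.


A - A = {a - a' : a, a' ∈ A}.
Compute a - a' for each ordered pair (a, a'):
a = -5: -5--5=0, -5-2=-7, -5-8=-13
a = 2: 2--5=7, 2-2=0, 2-8=-6
a = 8: 8--5=13, 8-2=6, 8-8=0
Collecting distinct values (and noting 0 appears from a-a):
A - A = {-13, -7, -6, 0, 6, 7, 13}
|A - A| = 7

A - A = {-13, -7, -6, 0, 6, 7, 13}


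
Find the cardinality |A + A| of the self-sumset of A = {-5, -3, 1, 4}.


A + A = {a + a' : a, a' ∈ A}; |A| = 4.
General bounds: 2|A| - 1 ≤ |A + A| ≤ |A|(|A|+1)/2, i.e. 7 ≤ |A + A| ≤ 10.
Lower bound 2|A|-1 is attained iff A is an arithmetic progression.
Enumerate sums a + a' for a ≤ a' (symmetric, so this suffices):
a = -5: -5+-5=-10, -5+-3=-8, -5+1=-4, -5+4=-1
a = -3: -3+-3=-6, -3+1=-2, -3+4=1
a = 1: 1+1=2, 1+4=5
a = 4: 4+4=8
Distinct sums: {-10, -8, -6, -4, -2, -1, 1, 2, 5, 8}
|A + A| = 10

|A + A| = 10


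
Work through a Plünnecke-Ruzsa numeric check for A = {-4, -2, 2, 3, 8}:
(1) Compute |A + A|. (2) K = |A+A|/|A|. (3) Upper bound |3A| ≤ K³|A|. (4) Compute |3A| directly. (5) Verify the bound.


|A| = 5.
Step 1: Compute A + A by enumerating all 25 pairs.
A + A = {-8, -6, -4, -2, -1, 0, 1, 4, 5, 6, 10, 11, 16}, so |A + A| = 13.
Step 2: Doubling constant K = |A + A|/|A| = 13/5 = 13/5 ≈ 2.6000.
Step 3: Plünnecke-Ruzsa gives |3A| ≤ K³·|A| = (2.6000)³ · 5 ≈ 87.8800.
Step 4: Compute 3A = A + A + A directly by enumerating all triples (a,b,c) ∈ A³; |3A| = 24.
Step 5: Check 24 ≤ 87.8800? Yes ✓.

K = 13/5, Plünnecke-Ruzsa bound K³|A| ≈ 87.8800, |3A| = 24, inequality holds.


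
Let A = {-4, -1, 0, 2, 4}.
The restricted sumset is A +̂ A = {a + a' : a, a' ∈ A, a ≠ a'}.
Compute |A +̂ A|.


Restricted sumset: A +̂ A = {a + a' : a ∈ A, a' ∈ A, a ≠ a'}.
Equivalently, take A + A and drop any sum 2a that is achievable ONLY as a + a for a ∈ A (i.e. sums representable only with equal summands).
Enumerate pairs (a, a') with a < a' (symmetric, so each unordered pair gives one sum; this covers all a ≠ a'):
  -4 + -1 = -5
  -4 + 0 = -4
  -4 + 2 = -2
  -4 + 4 = 0
  -1 + 0 = -1
  -1 + 2 = 1
  -1 + 4 = 3
  0 + 2 = 2
  0 + 4 = 4
  2 + 4 = 6
Collected distinct sums: {-5, -4, -2, -1, 0, 1, 2, 3, 4, 6}
|A +̂ A| = 10
(Reference bound: |A +̂ A| ≥ 2|A| - 3 for |A| ≥ 2, with |A| = 5 giving ≥ 7.)

|A +̂ A| = 10
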